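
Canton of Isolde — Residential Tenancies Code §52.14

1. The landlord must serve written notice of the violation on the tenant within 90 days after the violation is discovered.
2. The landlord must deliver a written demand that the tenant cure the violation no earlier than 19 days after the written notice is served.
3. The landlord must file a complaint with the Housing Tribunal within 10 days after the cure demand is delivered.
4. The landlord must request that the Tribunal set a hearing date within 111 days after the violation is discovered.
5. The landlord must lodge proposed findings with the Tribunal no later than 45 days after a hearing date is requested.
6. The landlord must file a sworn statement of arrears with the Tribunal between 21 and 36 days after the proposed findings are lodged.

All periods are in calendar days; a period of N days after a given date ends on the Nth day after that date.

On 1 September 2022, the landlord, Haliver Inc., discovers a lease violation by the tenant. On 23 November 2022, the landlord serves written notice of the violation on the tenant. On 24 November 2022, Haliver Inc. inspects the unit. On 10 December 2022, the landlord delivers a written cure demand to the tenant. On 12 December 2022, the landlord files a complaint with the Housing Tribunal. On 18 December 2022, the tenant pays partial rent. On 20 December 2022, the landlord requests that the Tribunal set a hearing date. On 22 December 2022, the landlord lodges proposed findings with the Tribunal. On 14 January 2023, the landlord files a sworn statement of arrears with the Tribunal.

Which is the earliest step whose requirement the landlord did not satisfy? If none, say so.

Step 2

(1) due by 1 September 2022 + 90 days = 30 November 2022; completed 23 November 2022, before the deadline.
(2) permitted from 23 November 2022 + 19 days = 12 December 2022 onward; done 10 December 2022 — 2 days too early.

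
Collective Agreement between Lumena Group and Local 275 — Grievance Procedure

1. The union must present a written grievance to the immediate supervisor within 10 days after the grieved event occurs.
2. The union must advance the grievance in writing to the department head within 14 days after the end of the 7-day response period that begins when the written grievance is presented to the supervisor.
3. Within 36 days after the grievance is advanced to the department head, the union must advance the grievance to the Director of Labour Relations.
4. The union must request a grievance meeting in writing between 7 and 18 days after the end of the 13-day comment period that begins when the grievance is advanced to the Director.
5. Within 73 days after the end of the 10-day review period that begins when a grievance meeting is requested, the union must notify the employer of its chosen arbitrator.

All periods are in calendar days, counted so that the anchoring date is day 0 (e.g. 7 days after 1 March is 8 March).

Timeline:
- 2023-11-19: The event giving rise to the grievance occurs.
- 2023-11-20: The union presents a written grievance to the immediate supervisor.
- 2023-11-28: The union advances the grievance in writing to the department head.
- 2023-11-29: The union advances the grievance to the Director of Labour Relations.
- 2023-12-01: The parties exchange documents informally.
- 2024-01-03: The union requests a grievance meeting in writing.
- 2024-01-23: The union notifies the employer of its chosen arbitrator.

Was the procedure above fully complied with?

No

(1) due by 2023-11-19 + 10 days = 2023-11-29; completed 2023-11-20, before the deadline.
(2) due by 2023-11-27 + 14 days = 2023-12-11; completed 2023-11-28, before the deadline.
(3) due by 2023-11-28 + 36 days = 2024-01-03; completed 2023-11-29, before the deadline.
(4) the permitted window runs from 2023-12-12 + 7 = 2023-12-19 to 2023-12-12 + 18 = 2023-12-30; done 2024-01-03 — 4 days after the window closed.
That is the first point of non-compliance.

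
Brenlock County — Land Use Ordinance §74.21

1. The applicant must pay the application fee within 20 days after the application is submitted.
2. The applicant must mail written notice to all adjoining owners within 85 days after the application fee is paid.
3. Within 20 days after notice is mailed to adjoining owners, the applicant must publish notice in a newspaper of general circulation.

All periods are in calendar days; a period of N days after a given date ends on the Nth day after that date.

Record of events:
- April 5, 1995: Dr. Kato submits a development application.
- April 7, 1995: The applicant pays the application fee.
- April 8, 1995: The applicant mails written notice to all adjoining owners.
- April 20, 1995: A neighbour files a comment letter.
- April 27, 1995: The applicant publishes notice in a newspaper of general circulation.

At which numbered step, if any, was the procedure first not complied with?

None — every step was satisfied

Step 1: 20 days after April 5, 1995 (when the application is submitted) is April 25, 1995; April 7, 1995 is within that limit.
Step 2: 85 days after April 7, 1995 (when the application fee is paid) is July 1, 1995; done April 8, 1995 — timely.
Step 3: 20 days after April 8, 1995 (when notice is mailed to adjoining owners) is April 28, 1995; completed April 27, 1995, before the deadline.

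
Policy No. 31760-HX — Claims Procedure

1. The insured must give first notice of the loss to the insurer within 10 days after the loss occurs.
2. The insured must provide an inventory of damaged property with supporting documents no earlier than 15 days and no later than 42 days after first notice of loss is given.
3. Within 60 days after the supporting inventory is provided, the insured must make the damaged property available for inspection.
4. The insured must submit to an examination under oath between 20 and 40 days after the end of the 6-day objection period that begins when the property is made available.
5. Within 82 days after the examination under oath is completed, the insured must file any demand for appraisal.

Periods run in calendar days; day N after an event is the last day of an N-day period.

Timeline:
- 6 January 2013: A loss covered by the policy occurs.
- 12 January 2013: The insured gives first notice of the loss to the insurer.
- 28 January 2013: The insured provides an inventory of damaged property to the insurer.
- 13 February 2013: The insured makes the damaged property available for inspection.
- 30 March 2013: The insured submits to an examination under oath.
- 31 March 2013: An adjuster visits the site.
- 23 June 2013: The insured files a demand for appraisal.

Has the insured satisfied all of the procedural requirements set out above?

Step 1 — counting 10 days from 6 January 2013 (when the loss occurs) gives a deadline of 16 January 2013; completed 12 January 2013, before the deadline.
Step 2 — 15 and 42 days from 12 January 2013 (when first notice of loss is given) are 27 January 2013 and 23 February 2013 respectively; done 28 January 2013 — within the window.
Step 3 — counting 60 days from 28 January 2013 (when the supporting inventory is provided) gives a deadline of 29 March 2013; 13 February 2013 is within that limit.
Step 4 — 20 and 40 days from 19 February 2013 (end of the 6-day objection period, which began when the property is made available on 13 February 2013) are 11 March 2013 and 31 March 2013 respectively; done 30 March 2013, which is between those dates.
Step 5 — counting 82 days from 30 March 2013 (when the examination under oath is completed) gives a deadline of 20 June 2013; done 23 June 2013 — 3 days late.
The procedure was therefore not followed at step 5.

No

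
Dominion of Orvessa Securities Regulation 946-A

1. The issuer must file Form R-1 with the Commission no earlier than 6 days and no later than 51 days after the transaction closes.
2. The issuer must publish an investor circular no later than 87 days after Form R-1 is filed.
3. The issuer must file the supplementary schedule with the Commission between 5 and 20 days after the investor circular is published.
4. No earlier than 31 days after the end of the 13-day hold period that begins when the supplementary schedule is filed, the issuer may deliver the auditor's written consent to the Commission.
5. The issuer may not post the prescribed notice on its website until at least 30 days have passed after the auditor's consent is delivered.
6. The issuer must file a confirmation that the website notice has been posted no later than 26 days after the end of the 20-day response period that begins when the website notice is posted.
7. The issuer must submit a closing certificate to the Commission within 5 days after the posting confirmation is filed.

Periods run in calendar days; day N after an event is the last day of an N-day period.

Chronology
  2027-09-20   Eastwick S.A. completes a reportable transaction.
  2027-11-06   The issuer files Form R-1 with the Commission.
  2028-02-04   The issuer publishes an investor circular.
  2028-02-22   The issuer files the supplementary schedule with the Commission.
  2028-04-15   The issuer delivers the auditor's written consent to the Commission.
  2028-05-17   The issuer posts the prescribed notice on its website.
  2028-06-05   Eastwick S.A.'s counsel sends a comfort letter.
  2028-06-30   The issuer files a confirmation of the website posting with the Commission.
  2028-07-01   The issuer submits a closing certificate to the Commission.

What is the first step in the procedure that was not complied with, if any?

(1) the permitted window runs from 2027-09-20 + 6 = 2027-09-26 to 2027-09-20 + 51 = 2027-11-10; done 2027-11-06 — within the window.
(2) due by 2027-11-06 + 87 days = 2028-02-01; done 2028-02-04 — 3 days late.
That is the first point of non-compliance.

Step 2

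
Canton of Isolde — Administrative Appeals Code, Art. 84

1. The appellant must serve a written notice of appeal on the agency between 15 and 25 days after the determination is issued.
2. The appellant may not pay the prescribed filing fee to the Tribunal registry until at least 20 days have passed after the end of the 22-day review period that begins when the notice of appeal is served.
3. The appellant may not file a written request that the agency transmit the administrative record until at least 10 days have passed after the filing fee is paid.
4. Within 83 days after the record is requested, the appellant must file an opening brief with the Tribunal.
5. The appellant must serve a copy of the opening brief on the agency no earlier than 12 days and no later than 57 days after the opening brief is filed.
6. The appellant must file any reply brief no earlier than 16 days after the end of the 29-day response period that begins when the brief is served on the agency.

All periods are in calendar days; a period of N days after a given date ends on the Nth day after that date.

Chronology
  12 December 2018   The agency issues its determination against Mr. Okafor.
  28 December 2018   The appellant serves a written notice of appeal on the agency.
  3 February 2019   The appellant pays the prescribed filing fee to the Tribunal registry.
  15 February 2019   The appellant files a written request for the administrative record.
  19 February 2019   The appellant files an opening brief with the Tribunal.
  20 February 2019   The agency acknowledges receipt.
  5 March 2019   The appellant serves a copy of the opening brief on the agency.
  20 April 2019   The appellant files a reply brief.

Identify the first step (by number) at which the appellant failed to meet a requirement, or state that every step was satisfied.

Step 2

(1) the permitted window runs from 12 December 2018 + 15 = 27 December 2018 to 12 December 2018 + 25 = 6 January 2019; done 28 December 2018 — within the window.
(2) permitted from 19 January 2019 + 20 days = 8 February 2019 onward; done 3 February 2019 — 5 days too early.
The analysis stops there.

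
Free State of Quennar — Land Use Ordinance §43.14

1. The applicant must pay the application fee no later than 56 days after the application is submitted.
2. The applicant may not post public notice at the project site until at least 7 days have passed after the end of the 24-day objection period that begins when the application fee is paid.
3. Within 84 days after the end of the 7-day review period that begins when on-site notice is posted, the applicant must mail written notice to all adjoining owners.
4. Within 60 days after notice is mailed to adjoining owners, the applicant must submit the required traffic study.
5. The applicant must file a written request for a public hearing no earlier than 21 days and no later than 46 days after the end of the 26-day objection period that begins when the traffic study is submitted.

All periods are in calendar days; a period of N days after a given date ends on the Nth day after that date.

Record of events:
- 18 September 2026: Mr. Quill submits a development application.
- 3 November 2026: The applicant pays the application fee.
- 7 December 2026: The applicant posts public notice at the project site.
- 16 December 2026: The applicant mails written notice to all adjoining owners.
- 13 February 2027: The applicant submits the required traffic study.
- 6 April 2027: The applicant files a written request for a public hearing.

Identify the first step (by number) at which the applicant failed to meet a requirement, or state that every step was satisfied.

None — every step was satisfied

Step 1 — counting 56 days from 18 September 2026 (when the application is submitted) gives a deadline of 13 November 2026; done 3 November 2026 — timely.
Step 2 — must wait 7 days from 27 November 2026 (end of the 24-day objection period, which began when the application fee is paid on 3 November 2026), so not before 4 December 2026; done 7 December 2026 — permitted.
Step 3 — counting 84 days from 14 December 2026 (end of the 7-day review period, which began when on-site notice is posted on 7 December 2026) gives a deadline of 8 March 2027; done 16 December 2026 — timely.
Step 4 — counting 60 days from 16 December 2026 (when notice is mailed to adjoining owners) gives a deadline of 14 February 2027; 13 February 2027 is within that limit.
Step 5 — 21 and 46 days from 11 March 2027 (end of the 26-day objection period, which began when the traffic study is submitted on 13 February 2027) are 1 April 2027 and 26 April 2027 respectively; 6 April 2027 falls inside that range.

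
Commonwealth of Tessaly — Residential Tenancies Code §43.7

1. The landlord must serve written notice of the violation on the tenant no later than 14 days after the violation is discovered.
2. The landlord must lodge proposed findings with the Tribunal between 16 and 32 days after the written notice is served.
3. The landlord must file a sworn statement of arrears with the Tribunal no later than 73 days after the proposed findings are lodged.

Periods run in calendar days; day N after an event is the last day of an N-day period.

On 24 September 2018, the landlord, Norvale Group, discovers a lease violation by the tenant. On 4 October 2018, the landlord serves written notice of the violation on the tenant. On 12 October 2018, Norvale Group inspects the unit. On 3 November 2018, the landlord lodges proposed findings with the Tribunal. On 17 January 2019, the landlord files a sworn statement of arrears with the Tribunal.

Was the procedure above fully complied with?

(1) due by 24 September 2018 + 14 days = 8 October 2018; completed 4 October 2018, before the deadline.
(2) the permitted window runs from 4 October 2018 + 16 = 20 October 2018 to 4 October 2018 + 32 = 5 November 2018; done 3 November 2018 — within the window.
(3) due by 3 November 2018 + 73 days = 15 January 2019; done 17 January 2019 — 2 days late.

No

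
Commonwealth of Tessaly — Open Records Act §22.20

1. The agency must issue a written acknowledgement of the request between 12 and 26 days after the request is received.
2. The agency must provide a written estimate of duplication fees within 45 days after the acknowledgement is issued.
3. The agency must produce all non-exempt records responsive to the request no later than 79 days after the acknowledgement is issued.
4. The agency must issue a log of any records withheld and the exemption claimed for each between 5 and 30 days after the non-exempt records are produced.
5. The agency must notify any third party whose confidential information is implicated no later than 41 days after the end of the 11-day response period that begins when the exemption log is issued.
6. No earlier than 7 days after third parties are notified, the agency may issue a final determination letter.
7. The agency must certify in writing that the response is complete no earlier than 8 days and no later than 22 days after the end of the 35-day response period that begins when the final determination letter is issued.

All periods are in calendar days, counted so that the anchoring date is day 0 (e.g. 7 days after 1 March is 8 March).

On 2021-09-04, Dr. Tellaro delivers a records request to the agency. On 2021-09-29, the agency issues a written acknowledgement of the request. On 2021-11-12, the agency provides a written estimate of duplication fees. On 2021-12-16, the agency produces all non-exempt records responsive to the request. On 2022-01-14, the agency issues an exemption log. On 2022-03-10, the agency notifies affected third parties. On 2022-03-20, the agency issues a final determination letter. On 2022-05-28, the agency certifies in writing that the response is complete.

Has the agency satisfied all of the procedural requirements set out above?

No

Step 1 — 12 and 26 days from 2021-09-04 (when the request is received) are 2021-09-16 and 2021-09-30 respectively; done 2021-09-29 — within the window.
Step 2 — counting 45 days from 2021-09-29 (when the acknowledgement is issued) gives a deadline of 2021-11-13; done 2021-11-12 — timely.
Step 3 — counting 79 days from 2021-09-29 (when the acknowledgement is issued) gives a deadline of 2021-12-17; 2021-12-16 is within that limit.
Step 4 — 5 and 30 days from 2021-12-16 (when the non-exempt records are produced) are 2021-12-21 and 2022-01-15 respectively; 2022-01-14 falls inside that range.
Step 5 — counting 41 days from 2022-01-25 (end of the 11-day response period, which began when the exemption log is issued on 2022-01-14) gives a deadline of 2022-03-07; 2022-03-10 misses that deadline by 3 days.
No need to go further; step 5 was not satisfied.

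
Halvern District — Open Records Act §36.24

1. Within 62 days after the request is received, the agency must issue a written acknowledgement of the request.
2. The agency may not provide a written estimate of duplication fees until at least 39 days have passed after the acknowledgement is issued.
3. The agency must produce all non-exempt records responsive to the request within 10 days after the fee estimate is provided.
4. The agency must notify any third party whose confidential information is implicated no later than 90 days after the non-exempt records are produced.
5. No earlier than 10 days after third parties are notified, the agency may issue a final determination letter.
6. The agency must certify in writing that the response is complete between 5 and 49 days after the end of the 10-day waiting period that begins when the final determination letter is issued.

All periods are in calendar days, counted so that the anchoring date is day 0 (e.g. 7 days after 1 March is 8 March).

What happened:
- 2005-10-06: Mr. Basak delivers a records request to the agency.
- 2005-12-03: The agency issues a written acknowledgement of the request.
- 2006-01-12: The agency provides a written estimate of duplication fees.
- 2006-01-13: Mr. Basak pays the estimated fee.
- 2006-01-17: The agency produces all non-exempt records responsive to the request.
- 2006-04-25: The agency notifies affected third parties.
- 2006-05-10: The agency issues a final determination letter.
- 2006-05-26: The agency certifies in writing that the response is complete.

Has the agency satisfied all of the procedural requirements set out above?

(1) due by 2005-10-06 + 62 days = 2005-12-07; 2005-12-03 is within that limit.
(2) permitted from 2005-12-03 + 39 days = 2006-01-11 onward; done 2006-01-12 — permitted.
(3) due by 2006-01-12 + 10 days = 2006-01-22; 2006-01-17 is within that limit.
(4) due by 2006-01-17 + 90 days = 2006-04-17; not done until 2006-04-25, 8 days after the deadline.
The procedure was therefore not followed at step 4.

No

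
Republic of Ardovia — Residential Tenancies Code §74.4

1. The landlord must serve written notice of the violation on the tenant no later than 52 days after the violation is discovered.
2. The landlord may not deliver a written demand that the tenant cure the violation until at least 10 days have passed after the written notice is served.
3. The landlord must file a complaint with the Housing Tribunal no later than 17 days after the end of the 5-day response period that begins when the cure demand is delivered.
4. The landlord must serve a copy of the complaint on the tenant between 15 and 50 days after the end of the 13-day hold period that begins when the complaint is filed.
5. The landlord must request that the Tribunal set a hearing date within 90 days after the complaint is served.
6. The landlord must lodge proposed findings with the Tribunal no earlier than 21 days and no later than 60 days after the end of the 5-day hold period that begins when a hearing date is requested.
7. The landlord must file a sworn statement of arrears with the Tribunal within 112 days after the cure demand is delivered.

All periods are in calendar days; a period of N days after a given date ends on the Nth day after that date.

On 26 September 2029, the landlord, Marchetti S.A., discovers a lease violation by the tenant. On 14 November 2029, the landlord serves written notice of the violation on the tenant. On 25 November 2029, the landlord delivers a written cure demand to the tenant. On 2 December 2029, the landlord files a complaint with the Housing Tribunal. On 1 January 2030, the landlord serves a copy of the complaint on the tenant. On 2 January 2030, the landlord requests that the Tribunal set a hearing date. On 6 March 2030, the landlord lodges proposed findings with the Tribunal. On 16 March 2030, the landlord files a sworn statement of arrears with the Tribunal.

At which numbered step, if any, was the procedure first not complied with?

None — every step was satisfied

Step 1 — counting 52 days from 26 September 2029 (when the violation is discovered) gives a deadline of 17 November 2029; 14 November 2029 is within that limit.
Step 2 — must wait 10 days from 14 November 2029 (when the written notice is served), so not before 24 November 2029; 25 November 2029 is on or after that date.
Step 3 — counting 17 days from 30 November 2029 (end of the 5-day response period, which began when the cure demand is delivered on 25 November 2029) gives a deadline of 17 December 2029; done 2 December 2029 — timely.
Step 4 — 15 and 50 days from 15 December 2029 (end of the 13-day hold period, which began when the complaint is filed on 2 December 2029) are 30 December 2029 and 3 February 2030 respectively; done 1 January 2030, which is between those dates.
Step 5 — counting 90 days from 1 January 2030 (when the complaint is served) gives a deadline of 1 April 2030; 2 January 2030 is within that limit.
Step 6 — 21 and 60 days from 7 January 2030 (end of the 5-day hold period, which began when a hearing date is requested on 2 January 2030) are 28 January 2030 and 8 March 2030 respectively; done 6 March 2030 — within the window.
Step 7 — counting 112 days from 25 November 2029 (when the cure demand is delivered) gives a deadline of 17 March 2030; completed 16 March 2030, before the deadline.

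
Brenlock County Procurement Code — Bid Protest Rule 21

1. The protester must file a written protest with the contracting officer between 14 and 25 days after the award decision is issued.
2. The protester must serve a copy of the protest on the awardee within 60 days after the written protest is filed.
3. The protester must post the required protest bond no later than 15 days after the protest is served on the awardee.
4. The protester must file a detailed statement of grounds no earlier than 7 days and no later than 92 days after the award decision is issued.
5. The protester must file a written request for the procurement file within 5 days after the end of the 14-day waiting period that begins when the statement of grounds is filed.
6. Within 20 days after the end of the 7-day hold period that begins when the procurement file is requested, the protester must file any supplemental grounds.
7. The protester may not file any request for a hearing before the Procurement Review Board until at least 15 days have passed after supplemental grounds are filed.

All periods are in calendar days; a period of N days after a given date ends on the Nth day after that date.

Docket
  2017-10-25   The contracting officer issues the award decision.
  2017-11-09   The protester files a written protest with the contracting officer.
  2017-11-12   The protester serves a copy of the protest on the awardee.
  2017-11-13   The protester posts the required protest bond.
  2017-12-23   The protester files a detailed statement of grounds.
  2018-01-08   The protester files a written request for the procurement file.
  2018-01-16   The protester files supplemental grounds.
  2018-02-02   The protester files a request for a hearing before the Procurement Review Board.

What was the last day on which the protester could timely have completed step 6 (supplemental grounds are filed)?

The procurement file is requested on 2018-01-08; the 7-day hold period therefore ends 2018-01-15, and step 6 runs from that date. 20 days after 2018-01-15 is 2018-02-04.

2018-02-04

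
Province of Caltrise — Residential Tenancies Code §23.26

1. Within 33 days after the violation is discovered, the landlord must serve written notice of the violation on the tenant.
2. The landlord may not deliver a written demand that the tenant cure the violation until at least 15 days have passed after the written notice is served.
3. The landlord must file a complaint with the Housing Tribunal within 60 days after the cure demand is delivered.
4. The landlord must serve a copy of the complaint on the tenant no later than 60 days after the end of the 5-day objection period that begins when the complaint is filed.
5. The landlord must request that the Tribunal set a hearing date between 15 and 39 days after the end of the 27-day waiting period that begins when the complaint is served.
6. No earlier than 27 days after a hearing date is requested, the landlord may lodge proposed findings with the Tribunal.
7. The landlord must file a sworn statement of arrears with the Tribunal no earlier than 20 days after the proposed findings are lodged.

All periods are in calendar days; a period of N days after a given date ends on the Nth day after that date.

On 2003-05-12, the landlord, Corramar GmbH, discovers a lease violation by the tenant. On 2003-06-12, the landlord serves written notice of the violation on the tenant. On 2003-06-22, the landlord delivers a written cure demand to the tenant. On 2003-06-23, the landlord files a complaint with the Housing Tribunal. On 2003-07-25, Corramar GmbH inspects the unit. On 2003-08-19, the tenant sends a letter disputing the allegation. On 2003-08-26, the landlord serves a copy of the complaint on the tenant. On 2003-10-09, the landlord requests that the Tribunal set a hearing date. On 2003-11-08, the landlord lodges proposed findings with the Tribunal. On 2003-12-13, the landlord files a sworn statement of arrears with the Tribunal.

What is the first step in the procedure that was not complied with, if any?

Step 2

Step 1: 33 days after 2003-05-12 (when the violation is discovered) is 2003-06-14; completed 2003-06-12, before the deadline.
Step 2: the earliest permitted date is 15 days after 2003-06-12 (when the written notice is served), i.e. 2003-06-27; acted on 2003-06-22, 5 days prematurely.
The analysis stops there.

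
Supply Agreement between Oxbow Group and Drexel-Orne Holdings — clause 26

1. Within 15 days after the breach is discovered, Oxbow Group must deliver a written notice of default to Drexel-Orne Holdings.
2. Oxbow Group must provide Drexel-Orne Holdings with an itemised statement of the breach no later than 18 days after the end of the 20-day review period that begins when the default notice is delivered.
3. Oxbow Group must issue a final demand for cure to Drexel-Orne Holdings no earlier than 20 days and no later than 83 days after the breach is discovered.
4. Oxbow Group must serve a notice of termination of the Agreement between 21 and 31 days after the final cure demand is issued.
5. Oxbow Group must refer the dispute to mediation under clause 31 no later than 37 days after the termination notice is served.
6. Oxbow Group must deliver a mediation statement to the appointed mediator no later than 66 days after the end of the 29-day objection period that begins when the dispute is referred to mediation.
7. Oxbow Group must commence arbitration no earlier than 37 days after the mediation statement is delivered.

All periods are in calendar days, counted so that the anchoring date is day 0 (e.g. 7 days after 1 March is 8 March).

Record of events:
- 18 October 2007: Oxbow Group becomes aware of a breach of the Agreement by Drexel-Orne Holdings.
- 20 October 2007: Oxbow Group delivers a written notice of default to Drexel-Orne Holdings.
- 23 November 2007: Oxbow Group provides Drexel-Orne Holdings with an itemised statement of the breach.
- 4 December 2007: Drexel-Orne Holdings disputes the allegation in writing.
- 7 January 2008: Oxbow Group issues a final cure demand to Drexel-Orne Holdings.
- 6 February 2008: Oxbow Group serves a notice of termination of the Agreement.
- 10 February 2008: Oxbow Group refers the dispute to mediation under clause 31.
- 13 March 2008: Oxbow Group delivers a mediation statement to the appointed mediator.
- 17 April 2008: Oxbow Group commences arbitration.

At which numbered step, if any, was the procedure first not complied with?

Step 1: 15 days after 18 October 2007 (when the breach is discovered) is 2 November 2007; completed 20 October 2007, before the deadline.
Step 2: 18 days after 9 November 2007 (end of the 20-day review period, which began when the default notice is delivered on 20 October 2007) is 27 November 2007; completed 23 November 2007, before the deadline.
Step 3: the window is 20–83 days after 18 October 2007 (when the breach is discovered), so 7 November 2007 through 9 January 2008; done 7 January 2008, which is between those dates.
Step 4: the window is 21–31 days after 7 January 2008 (when the final cure demand is issued), so 28 January 2008 through 7 February 2008; done 6 February 2008, which is between those dates.
Step 5: 37 days after 6 February 2008 (when the termination notice is served) is 14 March 2008; 10 February 2008 is within that limit.
Step 6: 66 days after 10 March 2008 (end of the 29-day objection period, which began when the dispute is referred to mediation on 10 February 2008) is 15 May 2008; completed 13 March 2008, before the deadline.
Step 7: the earliest permitted date is 37 days after 13 March 2008 (when the mediation statement is delivered), i.e. 19 April 2008; done 17 April 2008 — 2 days too early.
No need to go further; step 7 was not satisfied.

Step 7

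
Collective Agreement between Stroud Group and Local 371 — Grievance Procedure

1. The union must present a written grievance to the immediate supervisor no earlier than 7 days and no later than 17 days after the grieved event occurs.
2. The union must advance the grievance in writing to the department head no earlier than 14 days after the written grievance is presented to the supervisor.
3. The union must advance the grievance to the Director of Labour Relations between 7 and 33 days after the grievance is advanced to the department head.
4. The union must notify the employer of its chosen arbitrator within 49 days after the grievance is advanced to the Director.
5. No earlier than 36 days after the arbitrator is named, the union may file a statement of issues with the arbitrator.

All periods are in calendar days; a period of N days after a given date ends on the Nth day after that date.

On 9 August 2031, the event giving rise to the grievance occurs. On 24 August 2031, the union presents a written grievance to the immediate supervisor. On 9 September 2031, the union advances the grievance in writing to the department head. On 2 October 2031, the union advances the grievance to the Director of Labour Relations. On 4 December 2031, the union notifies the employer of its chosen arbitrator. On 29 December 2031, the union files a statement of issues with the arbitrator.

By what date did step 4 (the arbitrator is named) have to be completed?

20 November 2031

Step 4 runs from 2 October 2031, when the grievance is advanced to the Director. 49 days after 2 October 2031 is 20 November 2031.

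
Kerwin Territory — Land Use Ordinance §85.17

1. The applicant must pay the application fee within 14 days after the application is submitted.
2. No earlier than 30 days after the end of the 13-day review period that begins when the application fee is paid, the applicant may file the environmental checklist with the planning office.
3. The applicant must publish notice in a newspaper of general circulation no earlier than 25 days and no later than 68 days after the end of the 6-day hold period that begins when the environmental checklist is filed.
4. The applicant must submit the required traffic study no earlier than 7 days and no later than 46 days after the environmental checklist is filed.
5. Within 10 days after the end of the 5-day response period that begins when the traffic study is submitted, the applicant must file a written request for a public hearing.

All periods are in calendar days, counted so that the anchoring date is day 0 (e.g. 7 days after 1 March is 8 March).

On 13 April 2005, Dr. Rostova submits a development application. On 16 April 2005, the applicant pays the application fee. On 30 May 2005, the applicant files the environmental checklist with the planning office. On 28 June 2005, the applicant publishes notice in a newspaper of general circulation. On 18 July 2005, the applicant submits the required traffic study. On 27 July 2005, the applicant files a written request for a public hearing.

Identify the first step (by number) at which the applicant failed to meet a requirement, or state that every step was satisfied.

Step 1 — counting 14 days from 13 April 2005 (when the application is submitted) gives a deadline of 27 April 2005; 16 April 2005 is within that limit.
Step 2 — must wait 30 days from 29 April 2005 (end of the 13-day review period, which began when the application fee is paid on 16 April 2005), so not before 29 May 2005; done 30 May 2005, after the minimum wait.
Step 3 — 25 and 68 days from 5 June 2005 (end of the 6-day hold period, which began when the environmental checklist is filed on 30 May 2005) are 30 June 2005 and 12 August 2005 respectively; 28 June 2005 is 2 days too early.
Later steps need not be reached.

Step 3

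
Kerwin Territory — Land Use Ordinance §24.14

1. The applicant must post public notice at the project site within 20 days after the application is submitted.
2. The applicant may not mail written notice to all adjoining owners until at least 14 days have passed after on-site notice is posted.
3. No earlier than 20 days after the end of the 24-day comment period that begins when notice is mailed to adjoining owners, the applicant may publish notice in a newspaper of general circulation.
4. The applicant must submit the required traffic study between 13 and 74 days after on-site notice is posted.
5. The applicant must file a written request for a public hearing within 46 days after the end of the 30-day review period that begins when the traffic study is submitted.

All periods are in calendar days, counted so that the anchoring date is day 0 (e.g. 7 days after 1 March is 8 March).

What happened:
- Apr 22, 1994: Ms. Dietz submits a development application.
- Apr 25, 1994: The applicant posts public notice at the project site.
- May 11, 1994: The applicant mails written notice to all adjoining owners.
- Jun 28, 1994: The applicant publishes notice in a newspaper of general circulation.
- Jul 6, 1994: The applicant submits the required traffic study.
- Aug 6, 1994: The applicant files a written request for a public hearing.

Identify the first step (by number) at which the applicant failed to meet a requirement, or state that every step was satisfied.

None — every step was satisfied

Step 1: 20 days after Apr 22, 1994 (when the application is submitted) is May 12, 1994; done Apr 25, 1994 — timely.
Step 2: the earliest permitted date is 14 days after Apr 25, 1994 (when on-site notice is posted), i.e. May 9, 1994; done May 11, 1994, after the minimum wait.
Step 3: the earliest permitted date is 20 days after Jun 4, 1994 (end of the 24-day comment period, which began when notice is mailed to adjoining owners on May 11, 1994), i.e. Jun 24, 1994; done Jun 28, 1994, after the minimum wait.
Step 4: the window is 13–74 days after Apr 25, 1994 (when on-site notice is posted), so May 8, 1994 through Jul 8, 1994; done Jul 6, 1994, which is between those dates.
Step 5: 46 days after Aug 5, 1994 (end of the 30-day review period, which began when the traffic study is submitted on Jul 6, 1994) is Sep 20, 1994; done Aug 6, 1994 — timely.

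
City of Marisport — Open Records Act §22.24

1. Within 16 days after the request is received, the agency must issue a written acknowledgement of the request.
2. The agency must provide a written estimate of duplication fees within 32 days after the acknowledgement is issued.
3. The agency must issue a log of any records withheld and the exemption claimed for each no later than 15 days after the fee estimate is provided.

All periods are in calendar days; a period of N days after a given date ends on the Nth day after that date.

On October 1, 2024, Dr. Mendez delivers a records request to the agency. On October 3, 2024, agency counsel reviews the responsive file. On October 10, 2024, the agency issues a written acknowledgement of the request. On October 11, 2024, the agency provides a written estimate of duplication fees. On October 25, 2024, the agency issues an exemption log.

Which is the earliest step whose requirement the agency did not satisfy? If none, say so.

Step 1 — counting 16 days from October 1, 2024 (when the request is received) gives a deadline of October 17, 2024; completed October 10, 2024, before the deadline.
Step 2 — counting 32 days from October 10, 2024 (when the acknowledgement is issued) gives a deadline of November 11, 2024; done October 11, 2024 — timely.
Step 3 — counting 15 days from October 11, 2024 (when the fee estimate is provided) gives a deadline of October 26, 2024; October 25, 2024 is within that limit.

None — every step was satisfied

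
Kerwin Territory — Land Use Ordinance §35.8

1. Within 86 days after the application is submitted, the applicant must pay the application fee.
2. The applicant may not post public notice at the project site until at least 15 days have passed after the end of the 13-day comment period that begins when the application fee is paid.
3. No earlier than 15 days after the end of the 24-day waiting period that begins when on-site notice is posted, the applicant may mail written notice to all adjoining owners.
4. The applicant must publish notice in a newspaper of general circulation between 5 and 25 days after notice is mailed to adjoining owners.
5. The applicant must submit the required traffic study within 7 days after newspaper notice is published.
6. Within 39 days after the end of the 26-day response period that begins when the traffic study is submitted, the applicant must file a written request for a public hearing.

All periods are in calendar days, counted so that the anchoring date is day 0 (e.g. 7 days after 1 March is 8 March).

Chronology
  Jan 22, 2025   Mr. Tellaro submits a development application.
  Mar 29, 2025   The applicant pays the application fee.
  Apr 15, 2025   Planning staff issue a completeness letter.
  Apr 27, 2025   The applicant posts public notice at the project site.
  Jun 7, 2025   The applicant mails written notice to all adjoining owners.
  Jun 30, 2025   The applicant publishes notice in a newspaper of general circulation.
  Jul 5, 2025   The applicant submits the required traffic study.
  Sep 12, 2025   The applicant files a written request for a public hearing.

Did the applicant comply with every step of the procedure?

No

Step 1: 86 days after Jan 22, 2025 (when the application is submitted) is Apr 18, 2025; Mar 29, 2025 is within that limit.
Step 2: the earliest permitted date is 15 days after Apr 11, 2025 (end of the 13-day comment period, which began when the application fee is paid on Mar 29, 2025), i.e. Apr 26, 2025; done Apr 27, 2025 — permitted.
Step 3: the earliest permitted date is 15 days after May 21, 2025 (end of the 24-day waiting period, which began when on-site notice is posted on Apr 27, 2025), i.e. Jun 5, 2025; done Jun 7, 2025 — permitted.
Step 4: the window is 5–25 days after Jun 7, 2025 (when notice is mailed to adjoining owners), so Jun 12, 2025 through Jul 2, 2025; done Jun 30, 2025, which is between those dates.
Step 5: 7 days after Jun 30, 2025 (when newspaper notice is published) is Jul 7, 2025; completed Jul 5, 2025, before the deadline.
Step 6: 39 days after Jul 31, 2025 (end of the 26-day response period, which began when the traffic study is submitted on Jul 5, 2025) is Sep 8, 2025; done Sep 12, 2025 — 4 days late.
That is the first point of non-compliance.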